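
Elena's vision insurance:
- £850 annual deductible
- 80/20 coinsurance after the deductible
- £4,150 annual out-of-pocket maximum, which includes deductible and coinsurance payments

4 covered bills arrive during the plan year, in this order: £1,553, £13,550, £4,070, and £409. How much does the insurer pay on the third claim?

#1 (£1,553): £850 finishes the deductible; £703 goes to coinsurance; coinsurance £703 × 20% = £140.60. Member owes £990.60 (running OOP £990.60). Plan pays £1,553 − £990.60 = £562.40.
#2 (£13,550): 20% coinsurance on £13,550 = £2,710. Cost to member: £2,710. OOP to date £3,700.60. Insurer: £13,550 − £2,710 = £10,840.
#3 (£4,070): 20% coinsurance on £4,070 = £814. Adding that to £3,700.60 gives £4,514.60, past the £4,150 cap; member pays only £4,150 − £3,700.60 = £449.40. Plan pays £4,070 − £449.40 = £3,620.60.

£3,620.60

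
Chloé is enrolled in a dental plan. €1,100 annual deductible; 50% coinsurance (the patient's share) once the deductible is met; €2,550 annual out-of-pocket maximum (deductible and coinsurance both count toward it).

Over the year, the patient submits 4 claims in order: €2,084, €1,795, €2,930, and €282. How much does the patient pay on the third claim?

Claim 1 — €2,084: €1,100 to deductible, leaving €984; patient's 50% is €492. Patient owes €1,592 (running OOP €1,592).
Claim 2 — €1,795: 50% coinsurance on €1,795 = €897.50. Cost to patient: €897.50. OOP to date €2,489.50.
Claim 3 — €2,930: deductible already satisfied, so patient's share is 50% × €2,930 = €1,465. That would push OOP to €3,954.50, over the €2,550 cap, so patient pays €2,550 − €2,489.50 = €60.50.

€60.50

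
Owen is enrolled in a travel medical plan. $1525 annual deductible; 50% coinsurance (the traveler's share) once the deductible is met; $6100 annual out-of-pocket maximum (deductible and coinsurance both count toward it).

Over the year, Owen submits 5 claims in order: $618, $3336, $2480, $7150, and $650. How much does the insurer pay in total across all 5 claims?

$8134

Claim 1 — $618: fully absorbed by the deductible. Traveler pays $618; OOP now $618. Insurer: $618 − $618 = $0.
Claim 2 — $3336: deductible takes $907, $2429 remains; 50% of $2429 = $1214.50. Traveler owes $2121.50 (running OOP $2739.50). Insurer: $3336 − $2121.50 = $1214.50.
Claim 3 — $2480: deductible met; 50% of $2480 = $1240. Traveler pays $1240; OOP now $3979.50. Plan pays $2480 − $1240 = $1240.
Claim 4 — $7150: 50% coinsurance on $7150 = $3575. That would push OOP to $7554.50, over the $6100 cap, so traveler pays $6100 − $3979.50 = $2120.50. Insurer: $7150 − $2120.50 = $5029.50.
Claim 5 — $650: deductible already satisfied, so traveler's share is 50% × $650 = $325. Adding that to $6100 gives $6425, past the $6100 cap; traveler pays only $6100 − $6100 = $0. Insurer: $650 − $0 = $650.
Insurer total: $0 + $1214.50 + $1240 + $5029.50 + $650 = $8134.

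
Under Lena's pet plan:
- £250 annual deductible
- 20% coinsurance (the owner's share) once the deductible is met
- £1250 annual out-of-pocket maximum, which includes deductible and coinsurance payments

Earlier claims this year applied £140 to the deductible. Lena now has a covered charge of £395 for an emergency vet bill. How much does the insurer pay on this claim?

£228

£140 of the £250 deductible is already met, leaving £110.
After the £110 deductible portion, £395 − £110 = £285 is subject to coinsurance.
Coinsurance: £285 × 20% = £57.
Owner responsibility before any cap: £110 + £57 = £167.
Total out-of-pocket so far would be £140 + £167 = £307, below the £1250 cap — no reduction.
Insurer pays the balance: £395 − £167 = £228.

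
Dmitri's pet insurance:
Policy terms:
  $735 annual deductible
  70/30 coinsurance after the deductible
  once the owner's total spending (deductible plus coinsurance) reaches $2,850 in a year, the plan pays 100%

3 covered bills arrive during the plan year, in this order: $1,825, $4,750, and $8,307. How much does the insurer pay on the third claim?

#1 ($1,825): $735 finishes the deductible; $1,090 goes to coinsurance; 30% of $1,090 = $327. Owner owes $1,062 (running OOP $1,062). Plan pays $1,825 − $1,062 = $763.
#2 ($4,750): 30% coinsurance on $4,750 = $1,425. Owner owes $1,425 (running OOP $2,487). Plan pays $4,750 − $1,425 = $3,325.
#3 ($8,307): 30% coinsurance on $8,307 = $2,492.10. That would push OOP to $4,979.10, over the $2,850 cap, so owner pays $2,850 − $2,487 = $363. Plan pays $8,307 − $363 = $7,944.

$7,944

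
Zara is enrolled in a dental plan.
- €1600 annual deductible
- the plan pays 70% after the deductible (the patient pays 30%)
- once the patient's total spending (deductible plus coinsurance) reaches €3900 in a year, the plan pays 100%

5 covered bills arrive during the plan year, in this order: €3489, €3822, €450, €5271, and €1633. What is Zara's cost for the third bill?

#1 (€3489): €1600 finishes the deductible; €1889 goes to coinsurance; coinsurance €1889 × 30% = €566.70. Patient pays €2166.70; OOP now €2166.70.
#2 (€3822): deductible met; 30% of €3822 = €1146.60. Patient owes €1146.60 (running OOP €3313.30).
#3 (€450): deductible already satisfied, so patient's share is 30% × €450 = €135. Patient owes €135 (running OOP €3448.30).

€135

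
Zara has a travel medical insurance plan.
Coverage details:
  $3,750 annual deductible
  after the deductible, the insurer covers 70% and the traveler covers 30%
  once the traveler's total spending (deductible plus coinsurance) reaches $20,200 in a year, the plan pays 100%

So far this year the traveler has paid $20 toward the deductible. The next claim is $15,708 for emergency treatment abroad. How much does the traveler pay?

$7,323.40

Deductible still to meet: $3,750 − $20 = $3,730.
That leaves $15,708 − $3,730 = $11,978 for coinsurance.
Coinsurance: $11,978 × 30% = $3,593.40.
So the traveler owes $3,730 + $3,593.40 = $7,323.40 before any cap.
Cumulative spending $20 + $7,323.40 = $7,343.40 stays under the $20,200 maximum.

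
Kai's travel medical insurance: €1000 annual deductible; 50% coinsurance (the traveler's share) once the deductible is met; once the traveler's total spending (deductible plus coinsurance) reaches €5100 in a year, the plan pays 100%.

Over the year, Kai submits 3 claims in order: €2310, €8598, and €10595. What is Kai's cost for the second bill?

#1 (€2310): €1000 finishes the deductible; €1310 goes to coinsurance; coinsurance €1310 × 50% = €655. Traveler pays €1655; OOP now €1655.
#2 (€8598): deductible already satisfied, so traveler's share is 50% × €8598 = €4299. That would push OOP to €5954, over the €5100 cap, so traveler pays €5100 − €1655 = €3445.

€3445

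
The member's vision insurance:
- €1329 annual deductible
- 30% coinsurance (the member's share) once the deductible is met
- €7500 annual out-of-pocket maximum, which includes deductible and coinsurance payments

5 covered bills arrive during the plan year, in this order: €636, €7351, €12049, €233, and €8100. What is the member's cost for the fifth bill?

€489

Claim 1 (€636): entire amount goes to the deductible. Cost to member: €636. OOP to date €636.
Claim 2 (€7351): €693 finishes the deductible; €6658 goes to coinsurance; 30% of €6658 = €1997.40. Member owes €2690.40 (running OOP €3326.40).
Claim 3 (€12049): deductible already satisfied, so member's share is 30% × €12049 = €3614.70. Cost to member: €3614.70. OOP to date €6941.10.
Claim 4 (€233): deductible already satisfied, so member's share is 30% × €233 = €69.90. Member owes €69.90 (running OOP €7011).
Claim 5 (€8100): 30% coinsurance on €8100 = €2430. Adding that to €7011 gives €9441, past the €7500 cap; member pays only €7500 − €7011 = €489.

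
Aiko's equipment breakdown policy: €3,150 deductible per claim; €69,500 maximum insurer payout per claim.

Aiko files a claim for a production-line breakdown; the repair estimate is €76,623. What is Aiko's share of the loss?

Subtract the deductible: €76,623 − €3,150 = €73,473.
Since €73,473 > €69,500, the payout is capped at €69,500.
Out of pocket: €76,623 − €69,500 = €7,123.

€7,123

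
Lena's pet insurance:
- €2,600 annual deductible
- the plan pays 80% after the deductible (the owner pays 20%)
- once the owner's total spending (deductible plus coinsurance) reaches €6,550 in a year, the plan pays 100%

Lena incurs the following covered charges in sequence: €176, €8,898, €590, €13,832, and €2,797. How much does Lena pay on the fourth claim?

€2,537.20

Bill 1, €176: fully absorbed by the deductible. Owner owes €176 (running OOP €176).
Bill 2, €8,898: deductible takes €2,424, €6,474 remains; owner's 20% is €1,294.80. Owner owes €3,718.80 (running OOP €3,894.80).
Bill 3, €590: deductible already satisfied, so owner's share is 20% × €590 = €118. Owner pays €118; OOP now €4,012.80.
Bill 4, €13,832: deductible met; 20% of €13,832 = €2,766.40. That would push OOP to €6,779.20, over the €6,550 cap, so owner pays €6,550 − €4,012.80 = €2,537.20.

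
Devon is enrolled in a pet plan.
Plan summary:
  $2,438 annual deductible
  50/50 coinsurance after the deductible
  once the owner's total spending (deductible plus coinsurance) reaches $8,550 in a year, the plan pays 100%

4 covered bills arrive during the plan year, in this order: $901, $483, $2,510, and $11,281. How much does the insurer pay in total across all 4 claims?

$6,625

Claim 1 — $901: all of it applies to the deductible. Owner pays $901; OOP now $901. Insurer: $901 − $901 = $0.
Claim 2 — $483: entire amount goes to the deductible. Owner pays $483; OOP now $1,384. Insurer: $483 − $483 = $0.
Claim 3 — $2,510: $1,054 to deductible, leaving $1,456; 50% of $1,456 = $728. Owner owes $1,782 (running OOP $3,166). Insurer: $2,510 − $1,782 = $728.
Claim 4 — $11,281: 50% coinsurance on $11,281 = $5,640.50. Adding that to $3,166 gives $8,806.50, past the $8,550 cap; owner pays only $8,550 − $3,166 = $5,384. Insurer: $11,281 − $5,384 = $5,897.
Insurer total = bills − owner's total = $15,175 − $8,550 = $6,625.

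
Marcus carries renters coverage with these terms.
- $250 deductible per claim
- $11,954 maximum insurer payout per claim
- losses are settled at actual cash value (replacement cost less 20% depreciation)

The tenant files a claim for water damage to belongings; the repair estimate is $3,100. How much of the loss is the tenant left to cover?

At 20% depreciation, ACV = $3,100 − $620 = $2,480.
After the deductible, $2,480 − $250 = $2,230 remains.
$2,230 is within the $11,954 limit, so the insurer pays $2,230.
Tenant's share is the uncovered remainder: $3,100 − $2,230 = $870.

$870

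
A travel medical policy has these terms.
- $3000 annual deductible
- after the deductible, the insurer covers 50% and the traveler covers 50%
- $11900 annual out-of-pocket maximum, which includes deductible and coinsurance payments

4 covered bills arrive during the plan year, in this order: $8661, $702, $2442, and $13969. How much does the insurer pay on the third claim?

$1221

#1 ($8661): $3000 to deductible, leaving $5661; traveler's 50% is $2830.50. Traveler owes $5830.50 (running OOP $5830.50). Plan pays $8661 − $5830.50 = $2830.50.
#2 ($702): deductible met; 50% of $702 = $351. Cost to traveler: $351. OOP to date $6181.50. Insurer: $702 − $351 = $351.
#3 ($2442): 50% coinsurance on $2442 = $1221. Cost to traveler: $1221. OOP to date $7402.50. Plan pays $2442 − $1221 = $1221.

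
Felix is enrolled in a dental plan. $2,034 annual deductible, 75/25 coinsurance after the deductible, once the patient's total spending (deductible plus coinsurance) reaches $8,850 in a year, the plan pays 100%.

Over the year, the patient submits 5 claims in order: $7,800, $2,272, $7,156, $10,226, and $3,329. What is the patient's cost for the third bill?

Claim 1 ($7,800): $2,034 finishes the deductible; $5,766 goes to coinsurance; coinsurance $5,766 × 25% = $1,441.50. Cost to patient: $3,475.50. OOP to date $3,475.50.
Claim 2 ($2,272): deductible already satisfied, so patient's share is 25% × $2,272 = $568. Patient owes $568 (running OOP $4,043.50).
Claim 3 ($7,156): 25% coinsurance on $7,156 = $1,789. Cost to patient: $1,789. OOP to date $5,832.50.

$1,789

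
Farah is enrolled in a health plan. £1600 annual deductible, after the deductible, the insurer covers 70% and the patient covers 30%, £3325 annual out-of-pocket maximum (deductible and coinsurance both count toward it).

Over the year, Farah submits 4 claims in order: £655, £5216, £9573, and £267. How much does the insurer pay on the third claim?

£9129.30

#1 (£655): fully absorbed by the deductible. Patient owes £655 (running OOP £655). Plan pays £655 − £655 = £0.
#2 (£5216): deductible takes £945, £4271 remains; coinsurance £4271 × 30% = £1281.30. Cost to patient: £2226.30. OOP to date £2881.30. Plan pays £5216 − £2226.30 = £2989.70.
#3 (£9573): 30% coinsurance on £9573 = £2871.90. Adding that to £2881.30 gives £5753.20, past the £3325 cap; patient pays only £3325 − £2881.30 = £443.70. Insurer: £9573 − £443.70 = £9129.30.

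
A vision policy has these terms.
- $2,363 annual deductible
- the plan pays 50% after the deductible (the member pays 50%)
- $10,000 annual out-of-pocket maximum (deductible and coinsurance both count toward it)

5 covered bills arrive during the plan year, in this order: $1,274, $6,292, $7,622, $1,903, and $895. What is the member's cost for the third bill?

Claim 1 ($1,274): fully absorbed by the deductible. Member pays $1,274; OOP now $1,274.
Claim 2 ($6,292): deductible takes $1,089, $5,203 remains; member's 50% is $2,601.50. Member owes $3,690.50 (running OOP $4,964.50).
Claim 3 ($7,622): 50% coinsurance on $7,622 = $3,811. Cost to member: $3,811. OOP to date $8,775.50.

$3,811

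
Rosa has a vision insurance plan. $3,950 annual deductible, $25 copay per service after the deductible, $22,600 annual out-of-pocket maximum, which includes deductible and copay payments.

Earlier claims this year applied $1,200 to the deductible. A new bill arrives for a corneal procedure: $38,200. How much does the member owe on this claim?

$2,775

Deductible still to meet: $3,950 − $1,200 = $2,750.
The remaining $35,450 (= $38,200 − $2,750) moves to the copay.
Copay on this service: $25.
Member responsibility before any cap: $2,750 + $25 = $2,775.
Total out-of-pocket so far would be $1,200 + $2,775 = $3,975, below the $22,600 cap — no reduction.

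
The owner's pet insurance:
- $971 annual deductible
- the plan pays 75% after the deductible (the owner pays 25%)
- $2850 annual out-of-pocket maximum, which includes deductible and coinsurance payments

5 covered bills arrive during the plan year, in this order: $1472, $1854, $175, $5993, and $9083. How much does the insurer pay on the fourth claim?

#1 ($1472): $971 to deductible, leaving $501; owner's 25% is $125.25. Owner pays $1096.25; OOP now $1096.25. Insurer: $1472 − $1096.25 = $375.75.
#2 ($1854): 25% coinsurance on $1854 = $463.50. Cost to owner: $463.50. OOP to date $1559.75. Insurer: $1854 − $463.50 = $1390.50.
#3 ($175): deductible already satisfied, so owner's share is 25% × $175 = $43.75. Owner owes $43.75 (running OOP $1603.50). Insurer: $175 − $43.75 = $131.25.
#4 ($5993): 25% coinsurance on $5993 = $1498.25. That would push OOP to $3101.75, over the $2850 cap, so owner pays $2850 − $1603.50 = $1246.50. Plan pays $5993 − $1246.50 = $4746.50.

$4746.50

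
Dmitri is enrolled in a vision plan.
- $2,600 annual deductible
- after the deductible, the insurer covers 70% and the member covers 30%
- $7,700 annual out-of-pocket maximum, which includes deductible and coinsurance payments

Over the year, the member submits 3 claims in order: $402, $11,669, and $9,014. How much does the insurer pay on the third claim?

Claim 1 — $402: entire amount goes to the deductible. Member owes $402 (running OOP $402). Insurer: $402 − $402 = $0.
Claim 2 — $11,669: $2,198 finishes the deductible; $9,471 goes to coinsurance; 30% of $9,471 = $2,841.30. Member owes $5,039.30 (running OOP $5,441.30). Plan pays $11,669 − $5,039.30 = $6,629.70.
Claim 3 — $9,014: deductible met; 30% of $9,014 = $2,704.20. OOP would hit $8,145.50 > $7,700, so the cap limits the member to $7,700 − $5,441.30 = $2,258.70. Insurer: $9,014 − $2,258.70 = $6,755.30.

$6,755.30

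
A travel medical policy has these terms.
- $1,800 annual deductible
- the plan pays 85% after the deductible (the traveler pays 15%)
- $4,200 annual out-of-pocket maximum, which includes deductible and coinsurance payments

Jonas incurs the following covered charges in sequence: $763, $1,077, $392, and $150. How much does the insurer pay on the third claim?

Claim 1 — $763: entire amount goes to the deductible. Traveler owes $763 (running OOP $763). Insurer: $763 − $763 = $0.
Claim 2 — $1,077: deductible takes $1,037, $40 remains; 15% of $40 = $6. Traveler pays $1,043; OOP now $1,806. Plan pays $1,077 − $1,043 = $34.
Claim 3 — $392: deductible met; 15% of $392 = $58.80. Traveler owes $58.80 (running OOP $1,864.80). Plan pays $392 − $58.80 = $333.20.

$333.20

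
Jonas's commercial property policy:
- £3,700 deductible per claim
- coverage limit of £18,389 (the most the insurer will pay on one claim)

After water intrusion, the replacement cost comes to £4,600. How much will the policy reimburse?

£900

Less the £3,700 deductible: £4,600 − £3,700 = £900.
£900 is within the £18,389 limit, so the insurer pays £900.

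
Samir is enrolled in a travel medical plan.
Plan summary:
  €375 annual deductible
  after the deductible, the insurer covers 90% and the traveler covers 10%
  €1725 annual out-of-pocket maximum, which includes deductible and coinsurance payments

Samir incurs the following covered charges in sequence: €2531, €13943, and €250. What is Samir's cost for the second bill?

Bill 1, €2531: €375 finishes the deductible; €2156 goes to coinsurance; traveler's 10% is €215.60. Traveler owes €590.60 (running OOP €590.60).
Bill 2, €13943: deductible met; 10% of €13943 = €1394.30. Adding that to €590.60 gives €1984.90, past the €1725 cap; traveler pays only €1725 − €590.60 = €1134.40.

€1134.40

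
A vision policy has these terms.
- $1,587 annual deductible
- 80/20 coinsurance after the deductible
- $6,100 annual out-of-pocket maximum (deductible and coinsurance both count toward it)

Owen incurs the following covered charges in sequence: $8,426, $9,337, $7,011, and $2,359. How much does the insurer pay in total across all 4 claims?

Claim 1 — $8,426: $1,587 finishes the deductible; $6,839 goes to coinsurance; coinsurance $6,839 × 20% = $1,367.80. Member pays $2,954.80; OOP now $2,954.80. Insurer: $8,426 − $2,954.80 = $5,471.20.
Claim 2 — $9,337: deductible met; 20% of $9,337 = $1,867.40. Cost to member: $1,867.40. OOP to date $4,822.20. Insurer: $9,337 − $1,867.40 = $7,469.60.
Claim 3 — $7,011: deductible met; 20% of $7,011 = $1,402.20. That would push OOP to $6,224.40, over the $6,100 cap, so member pays $6,100 − $4,822.20 = $1,277.80. Insurer: $7,011 − $1,277.80 = $5,733.20.
Claim 4 — $2,359: deductible met; 20% of $2,359 = $471.80. That would push OOP to $6,571.80, over the $6,100 cap, so member pays $6,100 − $6,100 = $0. Insurer: $2,359 − $0 = $2,359.
Insurer total: $5,471.20 + $7,469.60 + $5,733.20 + $2,359 = $21,033.

$21,033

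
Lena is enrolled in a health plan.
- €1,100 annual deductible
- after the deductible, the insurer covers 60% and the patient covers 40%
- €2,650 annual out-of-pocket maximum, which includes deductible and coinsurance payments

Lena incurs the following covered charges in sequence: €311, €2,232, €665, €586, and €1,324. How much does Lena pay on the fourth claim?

Bill 1, €311: all of it applies to the deductible. Patient pays €311; OOP now €311.
Bill 2, €2,232: €789 finishes the deductible; €1,443 goes to coinsurance; patient's 40% is €577.20. Patient owes €1,366.20 (running OOP €1,677.20).
Bill 3, €665: 40% coinsurance on €665 = €266. Cost to patient: €266. OOP to date €1,943.20.
Bill 4, €586: 40% coinsurance on €586 = €234.40. Cost to patient: €234.40. OOP to date €2,177.60.

€234.40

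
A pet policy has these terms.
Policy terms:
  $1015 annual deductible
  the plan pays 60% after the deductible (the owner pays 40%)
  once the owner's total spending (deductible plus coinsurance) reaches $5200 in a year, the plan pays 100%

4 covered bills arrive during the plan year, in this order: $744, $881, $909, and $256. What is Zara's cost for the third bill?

$363.60

#1 ($744): fully absorbed by the deductible. Owner pays $744; OOP now $744.
#2 ($881): $271 finishes the deductible; $610 goes to coinsurance; coinsurance $610 × 40% = $244. Owner pays $515; OOP now $1259.
#3 ($909): deductible already satisfied, so owner's share is 40% × $909 = $363.60. Owner owes $363.60 (running OOP $1622.60).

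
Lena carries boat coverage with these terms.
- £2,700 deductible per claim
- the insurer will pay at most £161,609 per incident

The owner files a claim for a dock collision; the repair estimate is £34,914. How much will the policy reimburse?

After the deductible, £34,914 − £2,700 = £32,214 remains.
£32,214 ≤ £161,609, so the limit doesn't bind; insurer pays £32,214.

£32,214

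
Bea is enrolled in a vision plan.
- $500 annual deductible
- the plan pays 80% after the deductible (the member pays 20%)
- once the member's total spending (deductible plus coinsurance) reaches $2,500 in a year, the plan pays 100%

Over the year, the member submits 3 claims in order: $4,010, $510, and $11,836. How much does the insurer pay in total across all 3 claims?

Claim 1 ($4,010): $500 to deductible, leaving $3,510; member's 20% is $702. Member owes $1,202 (running OOP $1,202). Insurer: $4,010 − $1,202 = $2,808.
Claim 2 ($510): 20% coinsurance on $510 = $102. Member owes $102 (running OOP $1,304). Insurer: $510 − $102 = $408.
Claim 3 ($11,836): deductible already satisfied, so member's share is 20% × $11,836 = $2,367.20. OOP would hit $3,671.20 > $2,500, so the cap limits the member to $2,500 − $1,304 = $1,196. Insurer: $11,836 − $1,196 = $10,640.
Insurer total = bills − member's total = $16,356 − $2,500 = $13,856.

$13,856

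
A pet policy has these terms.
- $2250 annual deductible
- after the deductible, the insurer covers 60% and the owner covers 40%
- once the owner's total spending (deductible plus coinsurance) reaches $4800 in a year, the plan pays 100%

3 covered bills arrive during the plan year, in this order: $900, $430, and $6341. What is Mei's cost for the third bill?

$3088.40

Claim 1 ($900): fully absorbed by the deductible. Owner pays $900; OOP now $900.
Claim 2 ($430): entire amount goes to the deductible. Owner owes $430 (running OOP $1330).
Claim 3 ($6341): deductible takes $920, $5421 remains; 40% of $5421 = $2168.40. Owner pays $3088.40; OOP now $4418.40.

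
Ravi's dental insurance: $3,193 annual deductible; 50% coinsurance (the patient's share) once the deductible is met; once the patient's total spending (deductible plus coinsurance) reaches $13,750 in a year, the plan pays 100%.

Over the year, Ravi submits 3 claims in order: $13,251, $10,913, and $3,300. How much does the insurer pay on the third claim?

$3,228.50

#1 ($13,251): $3,193 to deductible, leaving $10,058; 50% of $10,058 = $5,029. Patient owes $8,222 (running OOP $8,222). Plan pays $13,251 − $8,222 = $5,029.
#2 ($10,913): deductible met; 50% of $10,913 = $5,456.50. Cost to patient: $5,456.50. OOP to date $13,678.50. Plan pays $10,913 − $5,456.50 = $5,456.50.
#3 ($3,300): deductible met; 50% of $3,300 = $1,650. OOP would hit $15,328.50 > $13,750, so the cap limits the patient to $13,750 − $13,678.50 = $71.50. Insurer: $3,300 − $71.50 = $3,228.50.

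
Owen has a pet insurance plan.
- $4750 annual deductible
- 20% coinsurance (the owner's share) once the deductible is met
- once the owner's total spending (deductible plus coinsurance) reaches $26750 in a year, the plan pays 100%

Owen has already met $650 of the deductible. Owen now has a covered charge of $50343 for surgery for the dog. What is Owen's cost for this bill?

Remaining deductible: $4750 − $650 = $4100.
After the $4100 deductible portion, $50343 − $4100 = $46243 is subject to coinsurance.
Owner's 20% share of $46243 is $9248.60.
So the owner owes $4100 + $9248.60 = $13348.60 before any cap.
Cumulative spending $650 + $13348.60 = $13998.60 stays under the $26750 maximum.

$13348.60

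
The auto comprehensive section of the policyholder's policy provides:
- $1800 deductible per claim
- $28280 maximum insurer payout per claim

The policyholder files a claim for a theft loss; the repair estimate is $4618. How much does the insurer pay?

$2818

Subtract the deductible: $4618 − $1800 = $2818.
$2818 ≤ $28280, so the limit doesn't bind; insurer pays $2818.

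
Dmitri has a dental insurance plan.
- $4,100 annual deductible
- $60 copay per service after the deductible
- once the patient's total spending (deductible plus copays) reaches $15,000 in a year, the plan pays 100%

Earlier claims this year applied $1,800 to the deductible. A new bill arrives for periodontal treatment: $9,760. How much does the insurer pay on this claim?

$1,800 of the $4,100 deductible is already met, leaving $2,300.
After the $2,300 deductible portion, $9,760 − $2,300 = $7,460 is subject to the copay.
Copay on this service: $60.
Patient responsibility before any cap: $2,300 + $60 = $2,360.
Year-to-date out-of-pocket becomes $1,800 + $2,360 = $4,160, still under the $15,000 maximum, so no cap applies.
The plan picks up $9,760 − $2,360 = $7,400.

$7,400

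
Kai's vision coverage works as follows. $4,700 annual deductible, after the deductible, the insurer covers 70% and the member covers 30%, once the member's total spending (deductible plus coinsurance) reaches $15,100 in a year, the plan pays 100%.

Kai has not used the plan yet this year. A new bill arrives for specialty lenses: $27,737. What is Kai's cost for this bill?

$11,611.10

The full $4,700 deductible is still open; $4,700 of this bill applies to it.
That leaves $27,737 − $4,700 = $23,037 for coinsurance.
Member's 30% share of $23,037 is $6,911.10.
That puts the member's cost at $4,700 + $6,911.10 = $11,611.10 before any cap.
Year-to-date out-of-pocket becomes $0 + $11,611.10 = $11,611.10, still under the $15,100 maximum, so no cap applies.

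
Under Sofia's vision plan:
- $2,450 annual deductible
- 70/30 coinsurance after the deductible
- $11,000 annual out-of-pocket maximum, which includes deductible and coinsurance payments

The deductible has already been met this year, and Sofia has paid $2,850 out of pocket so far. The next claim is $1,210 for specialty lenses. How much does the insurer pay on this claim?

With the deductible met, the entire $1,210 is subject to coinsurance.
Coinsurance: $1,210 × 30% = $363.
Year-to-date out-of-pocket becomes $2,850 + $363 = $3,213, still under the $11,000 maximum, so no cap applies.
The insurer covers the remainder: $1,210 − $363 = $847.

$847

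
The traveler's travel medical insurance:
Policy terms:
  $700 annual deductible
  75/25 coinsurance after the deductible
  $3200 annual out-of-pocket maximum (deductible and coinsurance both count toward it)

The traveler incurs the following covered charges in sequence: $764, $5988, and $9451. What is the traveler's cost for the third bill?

$987

#1 ($764): deductible takes $700, $64 remains; coinsurance $64 × 25% = $16. Traveler owes $716 (running OOP $716).
#2 ($5988): deductible met; 25% of $5988 = $1497. Traveler owes $1497 (running OOP $2213).
#3 ($9451): deductible met; 25% of $9451 = $2362.75. OOP would hit $4575.75 > $3200, so the cap limits the traveler to $3200 − $2213 = $987.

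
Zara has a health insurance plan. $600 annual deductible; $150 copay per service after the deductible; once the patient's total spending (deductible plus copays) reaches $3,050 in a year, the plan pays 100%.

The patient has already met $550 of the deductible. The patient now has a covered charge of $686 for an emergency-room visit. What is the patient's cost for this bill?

$200

$550 of the $600 deductible is already met, leaving $50.
The remaining $636 (= $686 − $50) moves to the copay.
Copay on this service: $150.
Patient responsibility before any cap: $50 + $150 = $200.
Cumulative spending $550 + $200 = $750 stays under the $3,050 maximum.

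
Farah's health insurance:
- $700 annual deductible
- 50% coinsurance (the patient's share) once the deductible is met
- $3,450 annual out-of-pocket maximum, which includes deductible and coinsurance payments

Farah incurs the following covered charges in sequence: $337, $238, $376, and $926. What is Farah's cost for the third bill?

$250.50

Bill 1, $337: all of it applies to the deductible. Cost to patient: $337. OOP to date $337.
Bill 2, $238: all of it applies to the deductible. Patient pays $238; OOP now $575.
Bill 3, $376: deductible takes $125, $251 remains; 50% of $251 = $125.50. Patient owes $250.50 (running OOP $825.50).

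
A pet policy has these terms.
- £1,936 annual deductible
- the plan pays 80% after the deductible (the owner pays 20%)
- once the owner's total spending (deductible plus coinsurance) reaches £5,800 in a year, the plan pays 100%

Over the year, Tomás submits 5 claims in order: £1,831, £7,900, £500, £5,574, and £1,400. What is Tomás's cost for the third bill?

£100

Bill 1, £1,831: entire amount goes to the deductible. Cost to owner: £1,831. OOP to date £1,831.
Bill 2, £7,900: deductible takes £105, £7,795 remains; 20% of £7,795 = £1,559. Owner owes £1,664 (running OOP £3,495).
Bill 3, £500: deductible met; 20% of £500 = £100. Owner pays £100; OOP now £3,595.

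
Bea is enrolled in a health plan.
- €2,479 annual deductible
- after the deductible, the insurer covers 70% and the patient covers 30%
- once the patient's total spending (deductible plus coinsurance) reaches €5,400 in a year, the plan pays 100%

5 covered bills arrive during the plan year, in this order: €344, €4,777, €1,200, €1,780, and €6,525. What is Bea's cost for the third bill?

€360

Claim 1 (€344): entire amount goes to the deductible. Patient pays €344; OOP now €344.
Claim 2 (€4,777): €2,135 finishes the deductible; €2,642 goes to coinsurance; patient's 30% is €792.60. Cost to patient: €2,927.60. OOP to date €3,271.60.
Claim 3 (€1,200): 30% coinsurance on €1,200 = €360. Patient owes €360 (running OOP €3,631.60).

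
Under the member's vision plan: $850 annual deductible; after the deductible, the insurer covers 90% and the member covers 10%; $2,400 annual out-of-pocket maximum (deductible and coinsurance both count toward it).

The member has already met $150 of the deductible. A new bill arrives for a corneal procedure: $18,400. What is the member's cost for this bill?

$2,250

Remaining deductible: $850 − $150 = $700.
The remaining $17,700 (= $18,400 − $700) moves to coinsurance.
10% of $17,700 = $1,770 falls to the member.
Member responsibility before any cap: $700 + $1,770 = $2,470.
Adding $2,470 to the $150 already spent would give $2,620, which exceeds the $2,400 cap; the member pays just $2,400 − $150 = $2,250.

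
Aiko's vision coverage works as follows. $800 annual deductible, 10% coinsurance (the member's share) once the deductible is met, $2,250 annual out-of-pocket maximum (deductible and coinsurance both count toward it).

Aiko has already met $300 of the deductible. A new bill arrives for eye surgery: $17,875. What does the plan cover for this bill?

$300 of the $800 deductible is already met, leaving $500.
After the $500 deductible portion, $17,875 − $500 = $17,375 is subject to coinsurance.
Coinsurance: $17,375 × 10% = $1,737.50.
That puts the member's cost at $500 + $1,737.50 = $2,237.50 before any cap.
Year-to-date out-of-pocket would reach $300 + $2,237.50 = $2,537.50, above the $2,250 maximum, so the member pays only $2,250 − $300 = $1,950.
Insurer pays the balance: $17,875 − $1,950 = $15,925.

$15,925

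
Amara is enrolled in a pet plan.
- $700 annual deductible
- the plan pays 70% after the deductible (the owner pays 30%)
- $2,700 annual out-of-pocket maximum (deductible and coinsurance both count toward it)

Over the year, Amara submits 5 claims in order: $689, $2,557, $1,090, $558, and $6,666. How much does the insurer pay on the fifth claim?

#1 ($689): fully absorbed by the deductible. Owner pays $689; OOP now $689. Insurer: $689 − $689 = $0.
#2 ($2,557): $11 finishes the deductible; $2,546 goes to coinsurance; coinsurance $2,546 × 30% = $763.80. Owner pays $774.80; OOP now $1,463.80. Insurer: $2,557 − $774.80 = $1,782.20.
#3 ($1,090): 30% coinsurance on $1,090 = $327. Owner pays $327; OOP now $1,790.80. Plan pays $1,090 − $327 = $763.
#4 ($558): deductible already satisfied, so owner's share is 30% × $558 = $167.40. Owner pays $167.40; OOP now $1,958.20. Insurer: $558 − $167.40 = $390.60.
#5 ($6,666): 30% coinsurance on $6,666 = $1,999.80. That would push OOP to $3,958, over the $2,700 cap, so owner pays $2,700 − $1,958.20 = $741.80. Plan pays $6,666 − $741.80 = $5,924.20.

$5,924.20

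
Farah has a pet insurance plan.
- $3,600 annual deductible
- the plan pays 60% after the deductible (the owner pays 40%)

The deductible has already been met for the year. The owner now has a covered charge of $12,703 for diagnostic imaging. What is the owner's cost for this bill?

$5,081.20

The deductible is already satisfied, so the full bill goes to coinsurance.
40% of $12,703 = $5,081.20 falls to the owner.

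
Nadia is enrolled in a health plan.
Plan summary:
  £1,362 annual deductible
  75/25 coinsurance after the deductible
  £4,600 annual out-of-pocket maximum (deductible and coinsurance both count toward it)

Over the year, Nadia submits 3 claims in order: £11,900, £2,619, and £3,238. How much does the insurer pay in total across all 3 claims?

#1 (£11,900): £1,362 to deductible, leaving £10,538; patient's 25% is £2,634.50. Patient owes £3,996.50 (running OOP £3,996.50). Plan pays £11,900 − £3,996.50 = £7,903.50.
#2 (£2,619): 25% coinsurance on £2,619 = £654.75. That would push OOP to £4,651.25, over the £4,600 cap, so patient pays £4,600 − £3,996.50 = £603.50. Insurer: £2,619 − £603.50 = £2,015.50.
#3 (£3,238): deductible met; 25% of £3,238 = £809.50. OOP would hit £5,409.50 > £4,600, so the cap limits the patient to £4,600 − £4,600 = £0. Insurer: £3,238 − £0 = £3,238.
Insurer total: £7,903.50 + £2,015.50 + £3,238 = £13,157.

£13,157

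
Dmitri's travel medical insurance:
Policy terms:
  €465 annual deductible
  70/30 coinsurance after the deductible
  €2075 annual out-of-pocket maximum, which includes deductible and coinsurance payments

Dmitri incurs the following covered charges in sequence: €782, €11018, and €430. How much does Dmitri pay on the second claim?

Claim 1 (€782): deductible takes €465, €317 remains; coinsurance €317 × 30% = €95.10. Traveler owes €560.10 (running OOP €560.10).
Claim 2 (€11018): deductible met; 30% of €11018 = €3305.40. Adding that to €560.10 gives €3865.50, past the €2075 cap; traveler pays only €2075 − €560.10 = €1514.90.

€1514.90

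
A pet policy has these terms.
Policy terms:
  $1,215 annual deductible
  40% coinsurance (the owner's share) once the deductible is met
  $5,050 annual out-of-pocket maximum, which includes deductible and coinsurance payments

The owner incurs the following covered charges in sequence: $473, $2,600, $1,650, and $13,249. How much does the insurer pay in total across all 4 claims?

Claim 1 — $473: all of it applies to the deductible. Owner owes $473 (running OOP $473). Plan pays $473 − $473 = $0.
Claim 2 — $2,600: $742 to deductible, leaving $1,858; coinsurance $1,858 × 40% = $743.20. Owner owes $1,485.20 (running OOP $1,958.20). Insurer: $2,600 − $1,485.20 = $1,114.80.
Claim 3 — $1,650: 40% coinsurance on $1,650 = $660. Cost to owner: $660. OOP to date $2,618.20. Insurer: $1,650 − $660 = $990.
Claim 4 — $13,249: deductible already satisfied, so owner's share is 40% × $13,249 = $5,299.60. Adding that to $2,618.20 gives $7,917.80, past the $5,050 cap; owner pays only $5,050 − $2,618.20 = $2,431.80. Plan pays $13,249 − $2,431.80 = $10,817.20.
Insurer total: $0 + $1,114.80 + $990 + $10,817.20 = $12,922.

$12,922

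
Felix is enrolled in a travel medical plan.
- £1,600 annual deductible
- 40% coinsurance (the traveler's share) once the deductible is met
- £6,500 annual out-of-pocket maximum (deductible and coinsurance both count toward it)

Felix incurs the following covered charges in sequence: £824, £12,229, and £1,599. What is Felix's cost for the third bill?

Claim 1 (£824): fully absorbed by the deductible. Cost to traveler: £824. OOP to date £824.
Claim 2 (£12,229): £776 to deductible, leaving £11,453; 40% of £11,453 = £4,581.20. Traveler pays £5,357.20; OOP now £6,181.20.
Claim 3 (£1,599): deductible met; 40% of £1,599 = £639.60. That would push OOP to £6,820.80, over the £6,500 cap, so traveler pays £6,500 − £6,181.20 = £318.80.

£318.80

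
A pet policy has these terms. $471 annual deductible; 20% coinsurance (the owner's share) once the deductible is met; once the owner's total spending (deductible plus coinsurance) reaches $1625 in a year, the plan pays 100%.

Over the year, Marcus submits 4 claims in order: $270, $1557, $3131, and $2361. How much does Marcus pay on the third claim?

Claim 1 ($270): fully absorbed by the deductible. Cost to owner: $270. OOP to date $270.
Claim 2 ($1557): $201 finishes the deductible; $1356 goes to coinsurance; 20% of $1356 = $271.20. Owner pays $472.20; OOP now $742.20.
Claim 3 ($3131): deductible already satisfied, so owner's share is 20% × $3131 = $626.20. Owner pays $626.20; OOP now $1368.40.

$626.20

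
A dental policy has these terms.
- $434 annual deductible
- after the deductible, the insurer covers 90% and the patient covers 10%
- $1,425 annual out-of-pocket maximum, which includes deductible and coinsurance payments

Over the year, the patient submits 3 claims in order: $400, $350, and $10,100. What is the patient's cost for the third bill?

$959.40

Bill 1, $400: fully absorbed by the deductible. Cost to patient: $400. OOP to date $400.
Bill 2, $350: $34 to deductible, leaving $316; 10% of $316 = $31.60. Cost to patient: $65.60. OOP to date $465.60.
Bill 3, $10,100: 10% coinsurance on $10,100 = $1,010. Adding that to $465.60 gives $1,475.60, past the $1,425 cap; patient pays only $1,425 − $465.60 = $959.40.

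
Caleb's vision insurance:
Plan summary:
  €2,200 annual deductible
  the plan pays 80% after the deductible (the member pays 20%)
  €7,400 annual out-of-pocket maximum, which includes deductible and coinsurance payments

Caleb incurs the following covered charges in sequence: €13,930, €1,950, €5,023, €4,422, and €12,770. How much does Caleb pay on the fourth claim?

Claim 1 (€13,930): €2,200 to deductible, leaving €11,730; member's 20% is €2,346. Member owes €4,546 (running OOP €4,546).
Claim 2 (€1,950): deductible met; 20% of €1,950 = €390. Member pays €390; OOP now €4,936.
Claim 3 (€5,023): deductible met; 20% of €5,023 = €1,004.60. Member owes €1,004.60 (running OOP €5,940.60).
Claim 4 (€4,422): 20% coinsurance on €4,422 = €884.40. Cost to member: €884.40. OOP to date €6,825.

€884.40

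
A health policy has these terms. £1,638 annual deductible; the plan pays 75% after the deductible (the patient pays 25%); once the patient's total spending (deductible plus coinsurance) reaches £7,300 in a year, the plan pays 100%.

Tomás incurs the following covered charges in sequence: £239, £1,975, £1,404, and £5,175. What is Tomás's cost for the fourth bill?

£1,293.75

Bill 1, £239: all of it applies to the deductible. Patient pays £239; OOP now £239.
Bill 2, £1,975: £1,399 finishes the deductible; £576 goes to coinsurance; 25% of £576 = £144. Patient pays £1,543; OOP now £1,782.
Bill 3, £1,404: 25% coinsurance on £1,404 = £351. Cost to patient: £351. OOP to date £2,133.
Bill 4, £5,175: deductible met; 25% of £5,175 = £1,293.75. Patient pays £1,293.75; OOP now £3,426.75.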